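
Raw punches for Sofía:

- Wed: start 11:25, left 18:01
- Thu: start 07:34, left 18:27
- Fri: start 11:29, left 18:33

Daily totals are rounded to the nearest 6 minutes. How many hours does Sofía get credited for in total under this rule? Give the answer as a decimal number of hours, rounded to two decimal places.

Wed: 11:25–18:01 = 6 h 36 min → rounds to 6 h 36 min
Thu: 07:34–18:27 = 10 h 53 min → rounds to 10 h 54 min
Fri: 11:29–18:33 = 7 h 4 min → rounds to 7 h 6 min
Total credited: 24 h 36 min.

24.60 hours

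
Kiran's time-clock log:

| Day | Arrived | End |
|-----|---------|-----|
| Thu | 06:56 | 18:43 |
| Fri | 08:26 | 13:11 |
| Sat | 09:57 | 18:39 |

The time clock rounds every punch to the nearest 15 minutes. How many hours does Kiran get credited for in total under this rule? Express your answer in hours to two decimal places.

Thu: in 06:56→07:00, out 18:43→18:45; 11 h 45 min
Fri: in 08:26→08:30, out 13:11→13:15; 4 h 45 min
Sat: in 09:57→10:00, out 18:39→18:45; 8 h 45 min
Total credited: 25 h 15 min.

25.25 hours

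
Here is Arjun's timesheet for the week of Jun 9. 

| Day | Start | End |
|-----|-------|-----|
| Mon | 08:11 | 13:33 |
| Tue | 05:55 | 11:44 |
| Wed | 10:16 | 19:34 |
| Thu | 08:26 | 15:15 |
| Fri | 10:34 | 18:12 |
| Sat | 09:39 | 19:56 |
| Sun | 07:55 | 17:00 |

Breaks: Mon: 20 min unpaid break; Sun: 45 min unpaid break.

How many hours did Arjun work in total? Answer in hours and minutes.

53 h 13 min

Mon: 08:11–13:33 = 5 h 22 min; less 20 min break → 5 h 2 min
Tue: 05:55–11:44 = 5 h 49 min
Wed: 10:16–19:34 = 9 h 18 min
Thu: 08:26–15:15 = 6 h 49 min
Fri: 10:34–18:12 = 7 h 38 min
Sat: 09:39–19:56 = 10 h 17 min
Sun: 07:55–17:00 = 9 h 5 min; less 45 min break → 8 h 20 min
Total: 5 h 2 min + 5 h 49 min + 9 h 18 min + 6 h 49 min + 7 h 38 min + 10 h 17 min + 8 h 20 min = 53 h 13 min.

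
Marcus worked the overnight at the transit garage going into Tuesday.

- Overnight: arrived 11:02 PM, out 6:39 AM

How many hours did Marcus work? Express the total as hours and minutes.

7 h 37 min

Overnight: 11:02 PM → midnight = 0 h 58 min; midnight → 6:39 AM = 6 h 39 min; span 7 h 37 min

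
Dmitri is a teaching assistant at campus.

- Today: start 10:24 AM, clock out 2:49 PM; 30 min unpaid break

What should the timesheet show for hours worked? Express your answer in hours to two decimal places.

Today: 10:24 AM–2:49 PM = 4 h 25 min; less 30 min break → 3 h 55 min

3.92 hours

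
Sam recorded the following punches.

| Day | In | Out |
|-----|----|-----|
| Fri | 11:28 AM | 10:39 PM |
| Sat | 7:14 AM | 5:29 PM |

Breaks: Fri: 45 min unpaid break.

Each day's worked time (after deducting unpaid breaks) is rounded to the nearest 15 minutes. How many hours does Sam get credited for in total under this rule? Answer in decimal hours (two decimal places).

20.75 hours

Fri: 11:28 AM–10:39 PM = 11 h 11 min − 45 min = 10 h 26 min → rounds to 10 h 30 min
Sat: 7:14 AM–5:29 PM = 10 h 15 min → rounds to 10 h 15 min
Total credited: 20 h 45 min.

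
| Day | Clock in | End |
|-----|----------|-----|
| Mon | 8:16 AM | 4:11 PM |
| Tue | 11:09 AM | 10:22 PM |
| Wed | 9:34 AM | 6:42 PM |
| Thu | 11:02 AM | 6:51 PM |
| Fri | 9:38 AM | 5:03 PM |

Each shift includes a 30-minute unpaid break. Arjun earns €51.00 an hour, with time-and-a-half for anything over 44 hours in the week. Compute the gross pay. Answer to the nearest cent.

Mon: 8:16 AM–4:11 PM = 7 h 55 min; less 30 min break → 7 h 25 min
Tue: 11:09 AM–10:22 PM = 11 h 13 min; less 30 min break → 10 h 43 min
Wed: 9:34 AM–6:42 PM = 9 h 8 min; less 30 min break → 8 h 38 min
Thu: 11:02 AM–6:51 PM = 7 h 49 min; less 30 min break → 7 h 19 min
Fri: 9:38 AM–5:03 PM = 7 h 25 min; less 30 min break → 6 h 55 min
Total worked: 41 h 0 min = 2460 min.
Regular 41 h 0 min = 2460 min at €51.00/h; overtime 0 h 0 min = 0 min at €76.50/h.
Pay = (2460 × €51.00 + 0 × €76.50) ÷ 60 = €2091.00.

€2091.00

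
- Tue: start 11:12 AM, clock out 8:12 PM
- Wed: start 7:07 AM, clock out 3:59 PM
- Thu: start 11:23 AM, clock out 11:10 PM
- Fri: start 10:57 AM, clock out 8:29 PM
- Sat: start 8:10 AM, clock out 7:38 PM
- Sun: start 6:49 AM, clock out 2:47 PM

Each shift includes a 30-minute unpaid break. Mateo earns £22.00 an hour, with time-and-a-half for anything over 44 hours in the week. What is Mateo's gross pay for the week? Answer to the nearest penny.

Tue: 11:12 AM–8:12 PM = 9 h 0 min; less 30 min break → 8 h 30 min
Wed: 7:07 AM–3:59 PM = 8 h 52 min; less 30 min break → 8 h 22 min
Thu: 11:23 AM–11:10 PM = 11 h 47 min; less 30 min break → 11 h 17 min
Fri: 10:57 AM–8:29 PM = 9 h 32 min; less 30 min break → 9 h 2 min
Sat: 8:10 AM–7:38 PM = 11 h 28 min; less 30 min break → 10 h 58 min
Sun: 6:49 AM–2:47 PM = 7 h 58 min; less 30 min break → 7 h 28 min
Total worked: 55 h 37 min = 3337 min.
Regular 44 h 0 min = 2640 min at £22.00/h; overtime 11 h 37 min = 697 min at £33.00/h.
Pay = (2640 × £22.00 + 697 × £33.00) ÷ 60 = £1351.35.

£1351.35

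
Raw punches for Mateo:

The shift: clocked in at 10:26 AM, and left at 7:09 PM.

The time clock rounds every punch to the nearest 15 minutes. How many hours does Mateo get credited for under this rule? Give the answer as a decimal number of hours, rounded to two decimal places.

The shift: in 10:26 AM→10:30 AM, out 7:09 PM→7:15 PM; 8 h 45 min

8.75 hours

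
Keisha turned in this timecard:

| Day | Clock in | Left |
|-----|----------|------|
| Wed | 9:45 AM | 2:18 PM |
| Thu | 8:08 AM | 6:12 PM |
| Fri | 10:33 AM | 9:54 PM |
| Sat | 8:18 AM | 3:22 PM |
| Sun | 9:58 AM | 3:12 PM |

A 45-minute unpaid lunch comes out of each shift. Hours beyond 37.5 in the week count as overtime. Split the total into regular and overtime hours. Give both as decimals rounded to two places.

Regular 34.52 hours, overtime 0.00 hours

Wed: 9:45 AM–2:18 PM = 4 h 33 min; less 45 min break → 3 h 48 min
Thu: 8:08 AM–6:12 PM = 10 h 4 min; less 45 min break → 9 h 19 min
Fri: 10:33 AM–9:54 PM = 11 h 21 min; less 45 min break → 10 h 36 min
Sat: 8:18 AM–3:22 PM = 7 h 4 min; less 45 min break → 6 h 19 min
Sun: 9:58 AM–3:12 PM = 5 h 14 min; less 45 min break → 4 h 29 min
Total worked: 34 h 31 min = 34.52 h.
Threshold 37.5 h → overtime 0 h 0 min, regular 34 h 31 min.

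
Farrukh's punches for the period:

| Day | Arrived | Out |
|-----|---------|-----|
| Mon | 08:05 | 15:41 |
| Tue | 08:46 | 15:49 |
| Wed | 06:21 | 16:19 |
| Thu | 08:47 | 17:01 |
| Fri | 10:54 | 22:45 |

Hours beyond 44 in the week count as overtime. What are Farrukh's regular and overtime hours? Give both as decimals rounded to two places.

Mon: 08:05–15:41 = 7 h 36 min
Tue: 08:46–15:49 = 7 h 3 min
Wed: 06:21–16:19 = 9 h 58 min
Thu: 08:47–17:01 = 8 h 14 min
Fri: 10:54–22:45 = 11 h 51 min
Total worked: 44 h 42 min = 44.70 h.
Threshold 44 h → overtime 0 h 42 min, regular 44 h 0 min.

Regular 44.00 hours, overtime 0.70 hours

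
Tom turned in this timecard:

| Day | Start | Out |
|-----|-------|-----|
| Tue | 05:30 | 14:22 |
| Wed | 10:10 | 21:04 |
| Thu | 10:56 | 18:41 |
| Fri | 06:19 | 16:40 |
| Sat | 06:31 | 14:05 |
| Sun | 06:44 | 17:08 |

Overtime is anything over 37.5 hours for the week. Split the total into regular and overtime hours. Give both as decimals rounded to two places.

Regular 37.50 hours, overtime 18.33 hours

Tue: 05:30–14:22 = 8 h 52 min
Wed: 10:10–21:04 = 10 h 54 min
Thu: 10:56–18:41 = 7 h 45 min
Fri: 06:19–16:40 = 10 h 21 min
Sat: 06:31–14:05 = 7 h 34 min
Sun: 06:44–17:08 = 10 h 24 min
Total worked: 55 h 50 min = 55.83 h.
Threshold 37.5 h → overtime 18 h 20 min, regular 37 h 30 min.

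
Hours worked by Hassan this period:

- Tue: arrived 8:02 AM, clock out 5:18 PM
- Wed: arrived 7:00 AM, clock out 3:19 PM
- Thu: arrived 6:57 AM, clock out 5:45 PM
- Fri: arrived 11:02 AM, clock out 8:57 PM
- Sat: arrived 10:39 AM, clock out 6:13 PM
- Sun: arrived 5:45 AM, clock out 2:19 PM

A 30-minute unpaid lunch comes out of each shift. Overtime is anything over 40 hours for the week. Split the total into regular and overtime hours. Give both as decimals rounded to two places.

Regular 40.00 hours, overtime 11.43 hours

Tue: 8:02 AM–5:18 PM = 9 h 16 min; less 30 min break → 8 h 46 min
Wed: 7:00 AM–3:19 PM = 8 h 19 min; less 30 min break → 7 h 49 min
Thu: 6:57 AM–5:45 PM = 10 h 48 min; less 30 min break → 10 h 18 min
Fri: 11:02 AM–8:57 PM = 9 h 55 min; less 30 min break → 9 h 25 min
Sat: 10:39 AM–6:13 PM = 7 h 34 min; less 30 min break → 7 h 4 min
Sun: 5:45 AM–2:19 PM = 8 h 34 min; less 30 min break → 8 h 4 min
Total worked: 51 h 26 min = 51.43 h.
Threshold 40 h → overtime 11 h 26 min, regular 40 h 0 min.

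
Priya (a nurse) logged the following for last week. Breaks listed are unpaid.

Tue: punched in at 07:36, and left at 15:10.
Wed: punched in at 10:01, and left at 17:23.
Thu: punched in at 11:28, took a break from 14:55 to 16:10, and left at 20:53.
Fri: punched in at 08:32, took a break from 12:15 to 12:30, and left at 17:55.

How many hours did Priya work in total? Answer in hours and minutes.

Tue: 07:36–15:10 = 7 h 34 min
Wed: 10:01–17:23 = 7 h 22 min
Thu: 11:28–20:53 = 9 h 25 min; less 75 min break → 8 h 10 min
Fri: 08:32–17:55 = 9 h 23 min; less 15 min break → 9 h 8 min
Total: 7 h 34 min + 7 h 22 min + 8 h 10 min + 9 h 8 min = 32 h 14 min.

32 h 14 min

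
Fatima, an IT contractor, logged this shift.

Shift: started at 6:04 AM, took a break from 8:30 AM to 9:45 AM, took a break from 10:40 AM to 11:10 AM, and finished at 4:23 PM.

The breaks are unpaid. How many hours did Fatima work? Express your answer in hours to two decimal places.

Shift: 6:04 AM–4:23 PM = 10 h 19 min; less 105 min break → 8 h 34 min

8.57 hours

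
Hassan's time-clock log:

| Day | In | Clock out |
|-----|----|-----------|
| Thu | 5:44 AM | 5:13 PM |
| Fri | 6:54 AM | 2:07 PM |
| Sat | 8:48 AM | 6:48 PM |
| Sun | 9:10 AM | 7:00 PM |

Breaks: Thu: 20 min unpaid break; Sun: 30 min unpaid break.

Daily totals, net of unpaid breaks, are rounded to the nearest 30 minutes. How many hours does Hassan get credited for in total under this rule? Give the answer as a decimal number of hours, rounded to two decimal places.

Thu: 5:44 AM–5:13 PM = 11 h 29 min − 20 min = 11 h 9 min → rounds to 11 h 0 min
Fri: 6:54 AM–2:07 PM = 7 h 13 min → rounds to 7 h 0 min
Sat: 8:48 AM–6:48 PM = 10 h 0 min → rounds to 10 h 0 min
Sun: 9:10 AM–7:00 PM = 9 h 50 min − 30 min = 9 h 20 min → rounds to 9 h 30 min
Total credited: 37 h 30 min.

37.50 hours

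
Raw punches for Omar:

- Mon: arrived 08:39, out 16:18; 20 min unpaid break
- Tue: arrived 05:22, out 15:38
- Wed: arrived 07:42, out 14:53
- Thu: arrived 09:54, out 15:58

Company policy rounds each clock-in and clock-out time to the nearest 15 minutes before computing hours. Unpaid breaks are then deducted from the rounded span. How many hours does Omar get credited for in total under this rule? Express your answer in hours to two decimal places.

Mon: in 08:39→08:45, out 16:18→16:15; 7 h 30 min − 20 min = 7 h 10 min
Tue: in 05:22→05:15, out 15:38→15:45; 10 h 30 min
Wed: in 07:42→07:45, out 14:53→15:00; 7 h 15 min
Thu: in 09:54→10:00, out 15:58→16:00; 6 h 0 min
Total credited: 30 h 55 min.

30.92 hours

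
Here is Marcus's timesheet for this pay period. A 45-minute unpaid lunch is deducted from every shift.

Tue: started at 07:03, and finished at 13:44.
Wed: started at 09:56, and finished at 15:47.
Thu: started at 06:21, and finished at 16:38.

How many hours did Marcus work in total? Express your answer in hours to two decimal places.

20.57 hours

Tue: 07:03–13:44 = 6 h 41 min; less 45 min break → 5 h 56 min
Wed: 09:56–15:47 = 5 h 51 min; less 45 min break → 5 h 6 min
Thu: 06:21–16:38 = 10 h 17 min; less 45 min break → 9 h 32 min
Total: 5 h 56 min + 5 h 6 min + 9 h 32 min = 20 h 34 min.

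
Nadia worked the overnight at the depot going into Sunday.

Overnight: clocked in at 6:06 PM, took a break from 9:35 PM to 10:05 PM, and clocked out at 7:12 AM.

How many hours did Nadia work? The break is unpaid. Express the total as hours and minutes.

12 h 36 min

Overnight: 6:06 PM → midnight = 5 h 54 min; midnight → 7:12 AM = 7 h 12 min; span 13 h 6 min; less 30 min break → 12 h 36 min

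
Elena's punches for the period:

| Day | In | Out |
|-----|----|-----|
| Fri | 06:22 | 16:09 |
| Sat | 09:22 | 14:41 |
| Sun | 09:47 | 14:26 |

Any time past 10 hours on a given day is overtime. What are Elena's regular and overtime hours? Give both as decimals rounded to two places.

Fri: 06:22–16:09 = 9 h 47 min
Sat: 09:22–14:41 = 5 h 19 min
Sun: 09:47–14:26 = 4 h 39 min
Fri reg 9 h 47 min / OT 0 h 0 min; Sat reg 5 h 19 min / OT 0 h 0 min; Sun reg 4 h 39 min / OT 0 h 0 min.
Totals: regular 19 h 45 min, overtime 0 h 0 min.

Regular 19.75 hours, overtime 0.00 hours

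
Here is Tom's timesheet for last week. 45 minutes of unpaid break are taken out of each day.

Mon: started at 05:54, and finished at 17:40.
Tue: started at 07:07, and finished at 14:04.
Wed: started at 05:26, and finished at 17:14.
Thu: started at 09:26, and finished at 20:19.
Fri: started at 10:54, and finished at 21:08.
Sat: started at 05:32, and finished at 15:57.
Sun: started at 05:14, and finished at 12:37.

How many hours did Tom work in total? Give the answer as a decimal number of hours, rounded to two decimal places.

Mon: 05:54–17:40 = 11 h 46 min; less 45 min break → 11 h 1 min
Tue: 07:07–14:04 = 6 h 57 min; less 45 min break → 6 h 12 min
Wed: 05:26–17:14 = 11 h 48 min; less 45 min break → 11 h 3 min
Thu: 09:26–20:19 = 10 h 53 min; less 45 min break → 10 h 8 min
Fri: 10:54–21:08 = 10 h 14 min; less 45 min break → 9 h 29 min
Sat: 05:32–15:57 = 10 h 25 min; less 45 min break → 9 h 40 min
Sun: 05:14–12:37 = 7 h 23 min; less 45 min break → 6 h 38 min
Total: 11 h 1 min + 6 h 12 min + 11 h 3 min + 10 h 8 min + 9 h 29 min + 9 h 40 min + 6 h 38 min = 64 h 11 min.

64.18 hours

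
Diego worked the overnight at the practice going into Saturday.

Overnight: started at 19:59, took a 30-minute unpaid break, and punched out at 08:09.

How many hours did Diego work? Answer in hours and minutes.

Overnight: 19:59 → midnight = 4 h 1 min; midnight → 08:09 = 8 h 9 min; span 12 h 10 min; less 30 min break → 11 h 40 min

11 h 40 min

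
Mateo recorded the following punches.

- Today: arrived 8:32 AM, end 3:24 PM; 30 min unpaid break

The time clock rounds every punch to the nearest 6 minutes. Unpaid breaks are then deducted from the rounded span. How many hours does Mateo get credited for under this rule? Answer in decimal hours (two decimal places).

Today: in 8:32 AM→8:30 AM, out 3:24 PM→3:24 PM; 6 h 54 min − 30 min = 6 h 24 min

6.40 hours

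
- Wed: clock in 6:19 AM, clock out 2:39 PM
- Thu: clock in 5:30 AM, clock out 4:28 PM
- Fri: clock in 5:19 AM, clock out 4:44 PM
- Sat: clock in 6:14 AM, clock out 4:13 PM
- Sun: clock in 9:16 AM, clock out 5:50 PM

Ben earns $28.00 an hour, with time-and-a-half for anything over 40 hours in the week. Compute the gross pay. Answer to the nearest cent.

Wed: 6:19 AM–2:39 PM = 8 h 20 min
Thu: 5:30 AM–4:28 PM = 10 h 58 min
Fri: 5:19 AM–4:44 PM = 11 h 25 min
Sat: 6:14 AM–4:13 PM = 9 h 59 min
Sun: 9:16 AM–5:50 PM = 8 h 34 min
Total worked: 49 h 16 min = 2956 min.
Regular 40 h 0 min = 2400 min at $28.00/h; overtime 9 h 16 min = 556 min at $42.00/h.
Pay = (2400 × $28.00 + 556 × $42.00) ÷ 60 = $1509.20.

$1509.20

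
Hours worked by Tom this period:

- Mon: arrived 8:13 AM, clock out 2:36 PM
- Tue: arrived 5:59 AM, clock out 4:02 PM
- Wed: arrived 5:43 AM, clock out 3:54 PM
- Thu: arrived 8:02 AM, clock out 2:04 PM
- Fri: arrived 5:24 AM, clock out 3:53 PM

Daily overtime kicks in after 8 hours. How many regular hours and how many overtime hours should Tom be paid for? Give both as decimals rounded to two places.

Regular 36.42 hours, overtime 6.72 hours

Mon: 8:13 AM–2:36 PM = 6 h 23 min
Tue: 5:59 AM–4:02 PM = 10 h 3 min
Wed: 5:43 AM–3:54 PM = 10 h 11 min
Thu: 8:02 AM–2:04 PM = 6 h 2 min
Fri: 5:24 AM–3:53 PM = 10 h 29 min
Mon reg 6 h 23 min / OT 0 h 0 min; Tue reg 8 h 0 min / OT 2 h 3 min; Wed reg 8 h 0 min / OT 2 h 11 min; Thu reg 6 h 2 min / OT 0 h 0 min; Fri reg 8 h 0 min / OT 2 h 29 min.
Totals: regular 36 h 25 min, overtime 6 h 43 min.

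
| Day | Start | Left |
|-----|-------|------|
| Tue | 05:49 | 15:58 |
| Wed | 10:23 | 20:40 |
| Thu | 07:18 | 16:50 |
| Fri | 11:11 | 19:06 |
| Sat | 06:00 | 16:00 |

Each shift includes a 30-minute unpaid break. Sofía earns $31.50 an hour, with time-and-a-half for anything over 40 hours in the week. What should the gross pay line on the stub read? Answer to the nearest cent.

Tue: 05:49–15:58 = 10 h 9 min; less 30 min break → 9 h 39 min
Wed: 10:23–20:40 = 10 h 17 min; less 30 min break → 9 h 47 min
Thu: 07:18–16:50 = 9 h 32 min; less 30 min break → 9 h 2 min
Fri: 11:11–19:06 = 7 h 55 min; less 30 min break → 7 h 25 min
Sat: 06:00–16:00 = 10 h 0 min; less 30 min break → 9 h 30 min
Total worked: 45 h 23 min = 2723 min.
Regular 40 h 0 min = 2400 min at $31.50/h; overtime 5 h 23 min = 323 min at $47.25/h.
Pay = (2400 × $31.50 + 323 × $47.25) ÷ 60 = $1514.36.

$1514.36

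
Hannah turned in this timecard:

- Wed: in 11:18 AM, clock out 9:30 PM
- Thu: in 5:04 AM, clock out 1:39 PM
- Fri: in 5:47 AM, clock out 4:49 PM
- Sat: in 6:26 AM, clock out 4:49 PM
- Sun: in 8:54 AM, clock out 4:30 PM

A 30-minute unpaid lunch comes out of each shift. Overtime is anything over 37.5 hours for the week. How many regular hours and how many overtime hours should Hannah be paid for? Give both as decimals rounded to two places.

Regular 37.50 hours, overtime 7.80 hours

Wed: 11:18 AM–9:30 PM = 10 h 12 min; less 30 min break → 9 h 42 min
Thu: 5:04 AM–1:39 PM = 8 h 35 min; less 30 min break → 8 h 5 min
Fri: 5:47 AM–4:49 PM = 11 h 2 min; less 30 min break → 10 h 32 min
Sat: 6:26 AM–4:49 PM = 10 h 23 min; less 30 min break → 9 h 53 min
Sun: 8:54 AM–4:30 PM = 7 h 36 min; less 30 min break → 7 h 6 min
Total worked: 45 h 18 min = 45.30 h.
Threshold 37.5 h → overtime 7 h 48 min, regular 37 h 30 min.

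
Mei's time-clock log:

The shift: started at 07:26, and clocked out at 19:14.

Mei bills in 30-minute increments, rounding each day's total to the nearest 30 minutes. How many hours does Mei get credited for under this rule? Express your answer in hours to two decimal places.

12.00 hours

The shift: 07:26–19:14 = 11 h 48 min → rounds to 12 h 0 min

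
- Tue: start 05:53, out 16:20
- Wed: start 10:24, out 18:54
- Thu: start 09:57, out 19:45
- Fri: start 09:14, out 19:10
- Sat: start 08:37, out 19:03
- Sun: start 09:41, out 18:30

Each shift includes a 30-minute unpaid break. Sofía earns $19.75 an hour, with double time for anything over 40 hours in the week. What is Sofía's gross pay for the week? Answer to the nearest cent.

$1379.87

Tue: 05:53–16:20 = 10 h 27 min; less 30 min break → 9 h 57 min
Wed: 10:24–18:54 = 8 h 30 min; less 30 min break → 8 h 0 min
Thu: 09:57–19:45 = 9 h 48 min; less 30 min break → 9 h 18 min
Fri: 09:14–19:10 = 9 h 56 min; less 30 min break → 9 h 26 min
Sat: 08:37–19:03 = 10 h 26 min; less 30 min break → 9 h 56 min
Sun: 09:41–18:30 = 8 h 49 min; less 30 min break → 8 h 19 min
Total worked: 54 h 56 min = 3296 min.
Regular 40 h 0 min = 2400 min at $19.75/h; overtime 14 h 56 min = 896 min at $39.50/h.
Pay = (2400 × $19.75 + 896 × $39.50) ÷ 60 = $1379.87.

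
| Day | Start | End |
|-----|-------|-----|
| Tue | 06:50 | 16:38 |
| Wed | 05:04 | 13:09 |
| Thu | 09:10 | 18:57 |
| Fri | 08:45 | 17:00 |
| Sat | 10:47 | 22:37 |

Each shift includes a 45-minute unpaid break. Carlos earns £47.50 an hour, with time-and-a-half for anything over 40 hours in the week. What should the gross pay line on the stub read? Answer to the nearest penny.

Tue: 06:50–16:38 = 9 h 48 min; less 45 min break → 9 h 3 min
Wed: 05:04–13:09 = 8 h 5 min; less 45 min break → 7 h 20 min
Thu: 09:10–18:57 = 9 h 47 min; less 45 min break → 9 h 2 min
Fri: 08:45–17:00 = 8 h 15 min; less 45 min break → 7 h 30 min
Sat: 10:47–22:37 = 11 h 50 min; less 45 min break → 11 h 5 min
Total worked: 44 h 0 min = 2640 min.
Regular 40 h 0 min = 2400 min at £47.50/h; overtime 4 h 0 min = 240 min at £71.25/h.
Pay = (2400 × £47.50 + 240 × £71.25) ÷ 60 = £2185.00.

£2185.00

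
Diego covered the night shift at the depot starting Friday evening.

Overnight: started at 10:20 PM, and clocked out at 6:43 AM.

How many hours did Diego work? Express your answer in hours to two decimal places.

8.38 hours

Overnight: 10:20 PM → midnight = 1 h 40 min; midnight → 6:43 AM = 6 h 43 min; span 8 h 23 min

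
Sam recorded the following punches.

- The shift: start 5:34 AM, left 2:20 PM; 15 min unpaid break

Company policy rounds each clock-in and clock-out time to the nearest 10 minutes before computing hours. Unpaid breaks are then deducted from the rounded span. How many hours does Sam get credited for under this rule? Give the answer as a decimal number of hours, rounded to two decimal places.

8.58 hours

The shift: in 5:34 AM→5:30 AM, out 2:20 PM→2:20 PM; 8 h 50 min − 15 min = 8 h 35 min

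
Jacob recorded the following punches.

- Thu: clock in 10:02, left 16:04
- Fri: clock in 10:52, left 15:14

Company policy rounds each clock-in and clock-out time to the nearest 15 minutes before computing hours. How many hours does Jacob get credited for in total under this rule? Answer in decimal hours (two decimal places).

Thu: in 10:02→10:00, out 16:04→16:00; 6 h 0 min
Fri: in 10:52→10:45, out 15:14→15:15; 4 h 30 min
Total credited: 10 h 30 min.

10.50 hours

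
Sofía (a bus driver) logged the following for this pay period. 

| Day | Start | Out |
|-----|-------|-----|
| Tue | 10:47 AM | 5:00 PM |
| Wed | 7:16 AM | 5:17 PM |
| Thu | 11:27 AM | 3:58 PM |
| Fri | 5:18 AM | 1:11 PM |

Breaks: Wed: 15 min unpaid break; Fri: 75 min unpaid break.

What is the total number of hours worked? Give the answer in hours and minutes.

27 h 8 min

Tue: 10:47 AM–5:00 PM = 6 h 13 min
Wed: 7:16 AM–5:17 PM = 10 h 1 min; less 15 min break → 9 h 46 min
Thu: 11:27 AM–3:58 PM = 4 h 31 min
Fri: 5:18 AM–1:11 PM = 7 h 53 min; less 75 min break → 6 h 38 min
Total: 6 h 13 min + 9 h 46 min + 4 h 31 min + 6 h 38 min = 27 h 8 min.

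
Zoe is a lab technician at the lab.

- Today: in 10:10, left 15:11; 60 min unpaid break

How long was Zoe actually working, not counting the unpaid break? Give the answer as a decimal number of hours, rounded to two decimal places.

4.02 hours

Today: 10:10–15:11 = 5 h 1 min; less 60 min break → 4 h 1 min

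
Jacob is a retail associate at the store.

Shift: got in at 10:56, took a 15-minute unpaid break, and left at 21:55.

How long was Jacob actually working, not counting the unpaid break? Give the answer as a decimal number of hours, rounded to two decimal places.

10.73 hours

Shift: 10:56–21:55 = 10 h 59 min; less 15 min break → 10 h 44 min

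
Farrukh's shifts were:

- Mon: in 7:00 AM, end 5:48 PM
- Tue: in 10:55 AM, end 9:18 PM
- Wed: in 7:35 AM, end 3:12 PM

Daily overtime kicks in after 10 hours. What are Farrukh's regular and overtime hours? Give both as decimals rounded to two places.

Mon: 7:00 AM–5:48 PM = 10 h 48 min
Tue: 10:55 AM–9:18 PM = 10 h 23 min
Wed: 7:35 AM–3:12 PM = 7 h 37 min
Mon reg 10 h 0 min / OT 0 h 48 min; Tue reg 10 h 0 min / OT 0 h 23 min; Wed reg 7 h 37 min / OT 0 h 0 min.
Totals: regular 27 h 37 min, overtime 1 h 11 min.

Regular 27.62 hours, overtime 1.18 hours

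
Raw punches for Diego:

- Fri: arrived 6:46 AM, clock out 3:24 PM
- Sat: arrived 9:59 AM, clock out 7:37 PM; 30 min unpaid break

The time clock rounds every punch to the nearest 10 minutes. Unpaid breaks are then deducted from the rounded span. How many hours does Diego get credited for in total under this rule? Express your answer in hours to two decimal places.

17.67 hours

Fri: in 6:46 AM→6:50 AM, out 3:24 PM→3:20 PM; 8 h 30 min
Sat: in 9:59 AM→10:00 AM, out 7:37 PM→7:40 PM; 9 h 40 min − 30 min = 9 h 10 min
Total credited: 17 h 40 min.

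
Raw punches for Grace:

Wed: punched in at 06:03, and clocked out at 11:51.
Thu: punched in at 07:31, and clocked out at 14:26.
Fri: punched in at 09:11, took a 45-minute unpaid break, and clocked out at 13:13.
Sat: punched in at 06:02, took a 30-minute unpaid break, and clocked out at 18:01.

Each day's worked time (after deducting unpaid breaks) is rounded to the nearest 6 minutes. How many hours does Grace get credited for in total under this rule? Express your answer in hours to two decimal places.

Wed: 06:03–11:51 = 5 h 48 min → rounds to 5 h 48 min
Thu: 07:31–14:26 = 6 h 55 min → rounds to 6 h 54 min
Fri: 09:11–13:13 = 4 h 2 min − 45 min = 3 h 17 min → rounds to 3 h 18 min
Sat: 06:02–18:01 = 11 h 59 min − 30 min = 11 h 29 min → rounds to 11 h 30 min
Total credited: 27 h 30 min.

27.50 hours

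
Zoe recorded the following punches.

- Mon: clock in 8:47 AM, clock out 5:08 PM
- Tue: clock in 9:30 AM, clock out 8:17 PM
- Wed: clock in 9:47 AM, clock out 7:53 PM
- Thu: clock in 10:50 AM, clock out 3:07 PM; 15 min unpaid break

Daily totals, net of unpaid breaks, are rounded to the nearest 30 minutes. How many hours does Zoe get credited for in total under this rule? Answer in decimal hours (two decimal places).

33.50 hours

Mon: 8:47 AM–5:08 PM = 8 h 21 min → rounds to 8 h 30 min
Tue: 9:30 AM–8:17 PM = 10 h 47 min → rounds to 11 h 0 min
Wed: 9:47 AM–7:53 PM = 10 h 6 min → rounds to 10 h 0 min
Thu: 10:50 AM–3:07 PM = 4 h 17 min − 15 min = 4 h 2 min → rounds to 4 h 0 min
Total credited: 33 h 30 min.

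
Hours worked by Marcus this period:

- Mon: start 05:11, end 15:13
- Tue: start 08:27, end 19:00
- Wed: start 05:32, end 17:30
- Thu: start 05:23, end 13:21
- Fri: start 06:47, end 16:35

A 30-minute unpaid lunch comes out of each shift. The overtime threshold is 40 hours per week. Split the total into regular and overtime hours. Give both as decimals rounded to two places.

Mon: 05:11–15:13 = 10 h 2 min; less 30 min break → 9 h 32 min
Tue: 08:27–19:00 = 10 h 33 min; less 30 min break → 10 h 3 min
Wed: 05:32–17:30 = 11 h 58 min; less 30 min break → 11 h 28 min
Thu: 05:23–13:21 = 7 h 58 min; less 30 min break → 7 h 28 min
Fri: 06:47–16:35 = 9 h 48 min; less 30 min break → 9 h 18 min
Total worked: 47 h 49 min = 47.82 h.
Threshold 40 h → overtime 7 h 49 min, regular 40 h 0 min.

Regular 40.00 hours, overtime 7.82 hours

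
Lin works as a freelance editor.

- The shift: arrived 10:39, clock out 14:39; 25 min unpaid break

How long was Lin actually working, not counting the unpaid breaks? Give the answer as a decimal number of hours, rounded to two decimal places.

The shift: 10:39–14:39 = 4 h 0 min; less 25 min break → 3 h 35 min

3.58 hours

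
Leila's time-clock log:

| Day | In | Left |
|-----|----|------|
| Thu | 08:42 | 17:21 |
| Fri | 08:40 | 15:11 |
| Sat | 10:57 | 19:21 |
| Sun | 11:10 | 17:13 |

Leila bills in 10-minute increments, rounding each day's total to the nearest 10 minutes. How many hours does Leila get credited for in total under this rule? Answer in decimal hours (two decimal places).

29.50 hours

Thu: 08:42–17:21 = 8 h 39 min → rounds to 8 h 40 min
Fri: 08:40–15:11 = 6 h 31 min → rounds to 6 h 30 min
Sat: 10:57–19:21 = 8 h 24 min → rounds to 8 h 20 min
Sun: 11:10–17:13 = 6 h 3 min → rounds to 6 h 0 min
Total credited: 29 h 30 min.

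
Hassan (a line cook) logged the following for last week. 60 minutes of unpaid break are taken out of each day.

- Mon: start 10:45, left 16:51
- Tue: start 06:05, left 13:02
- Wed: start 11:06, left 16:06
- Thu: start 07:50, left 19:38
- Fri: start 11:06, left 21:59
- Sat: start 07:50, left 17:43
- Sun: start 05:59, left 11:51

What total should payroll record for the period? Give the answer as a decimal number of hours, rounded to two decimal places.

49.48 hours

Mon: 10:45–16:51 = 6 h 6 min; less 60 min break → 5 h 6 min
Tue: 06:05–13:02 = 6 h 57 min; less 60 min break → 5 h 57 min
Wed: 11:06–16:06 = 5 h 0 min; less 60 min break → 4 h 0 min
Thu: 07:50–19:38 = 11 h 48 min; less 60 min break → 10 h 48 min
Fri: 11:06–21:59 = 10 h 53 min; less 60 min break → 9 h 53 min
Sat: 07:50–17:43 = 9 h 53 min; less 60 min break → 8 h 53 min
Sun: 05:59–11:51 = 5 h 52 min; less 60 min break → 4 h 52 min
Total: 5 h 6 min + 5 h 57 min + 4 h 0 min + 10 h 48 min + 9 h 53 min + 8 h 53 min + 4 h 52 min = 49 h 29 min.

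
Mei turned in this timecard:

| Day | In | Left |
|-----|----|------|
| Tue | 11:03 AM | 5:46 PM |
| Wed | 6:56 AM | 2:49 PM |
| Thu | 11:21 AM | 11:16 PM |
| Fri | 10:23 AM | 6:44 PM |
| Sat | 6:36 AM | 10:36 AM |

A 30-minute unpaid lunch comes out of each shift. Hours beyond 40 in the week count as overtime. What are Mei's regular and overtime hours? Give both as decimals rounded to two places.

Tue: 11:03 AM–5:46 PM = 6 h 43 min; less 30 min break → 6 h 13 min
Wed: 6:56 AM–2:49 PM = 7 h 53 min; less 30 min break → 7 h 23 min
Thu: 11:21 AM–11:16 PM = 11 h 55 min; less 30 min break → 11 h 25 min
Fri: 10:23 AM–6:44 PM = 8 h 21 min; less 30 min break → 7 h 51 min
Sat: 6:36 AM–10:36 AM = 4 h 0 min; less 30 min break → 3 h 30 min
Total worked: 36 h 22 min = 36.37 h.
Threshold 40 h → overtime 0 h 0 min, regular 36 h 22 min.

Regular 36.37 hours, overtime 0.00 hours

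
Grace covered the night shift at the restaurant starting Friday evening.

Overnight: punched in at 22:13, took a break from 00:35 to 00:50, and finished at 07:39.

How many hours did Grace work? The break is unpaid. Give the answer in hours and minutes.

9 h 11 min

Overnight: 22:13 → midnight = 1 h 47 min; midnight → 07:39 = 7 h 39 min; span 9 h 26 min; less 15 min break → 9 h 11 min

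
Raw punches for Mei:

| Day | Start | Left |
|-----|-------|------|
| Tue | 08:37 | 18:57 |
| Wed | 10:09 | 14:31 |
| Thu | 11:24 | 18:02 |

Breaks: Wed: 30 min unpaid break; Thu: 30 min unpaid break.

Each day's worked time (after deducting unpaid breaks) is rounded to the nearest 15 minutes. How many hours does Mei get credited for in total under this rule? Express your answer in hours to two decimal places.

Tue: 08:37–18:57 = 10 h 20 min → rounds to 10 h 15 min
Wed: 10:09–14:31 = 4 h 22 min − 30 min = 3 h 52 min → rounds to 3 h 45 min
Thu: 11:24–18:02 = 6 h 38 min − 30 min = 6 h 8 min → rounds to 6 h 15 min
Total credited: 20 h 15 min.

20.25 hours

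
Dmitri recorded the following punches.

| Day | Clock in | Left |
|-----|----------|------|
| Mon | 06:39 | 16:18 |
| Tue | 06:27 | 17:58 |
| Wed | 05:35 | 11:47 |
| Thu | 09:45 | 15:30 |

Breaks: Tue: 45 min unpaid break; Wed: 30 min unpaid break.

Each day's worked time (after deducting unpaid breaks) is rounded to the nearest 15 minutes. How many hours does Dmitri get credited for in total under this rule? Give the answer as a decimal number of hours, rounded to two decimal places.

32.00 hours

Mon: 06:39–16:18 = 9 h 39 min → rounds to 9 h 45 min
Tue: 06:27–17:58 = 11 h 31 min − 45 min = 10 h 46 min → rounds to 10 h 45 min
Wed: 05:35–11:47 = 6 h 12 min − 30 min = 5 h 42 min → rounds to 5 h 45 min
Thu: 09:45–15:30 = 5 h 45 min → rounds to 5 h 45 min
Total credited: 32 h 0 min.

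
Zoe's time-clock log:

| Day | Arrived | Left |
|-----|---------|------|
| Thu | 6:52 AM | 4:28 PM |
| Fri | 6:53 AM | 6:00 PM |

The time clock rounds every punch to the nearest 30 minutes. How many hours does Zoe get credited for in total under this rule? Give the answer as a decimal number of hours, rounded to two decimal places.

Thu: in 6:52 AM→7:00 AM, out 4:28 PM→4:30 PM; 9 h 30 min
Fri: in 6:53 AM→7:00 AM, out 6:00 PM→6:00 PM; 11 h 0 min
Total credited: 20 h 30 min.

20.50 hours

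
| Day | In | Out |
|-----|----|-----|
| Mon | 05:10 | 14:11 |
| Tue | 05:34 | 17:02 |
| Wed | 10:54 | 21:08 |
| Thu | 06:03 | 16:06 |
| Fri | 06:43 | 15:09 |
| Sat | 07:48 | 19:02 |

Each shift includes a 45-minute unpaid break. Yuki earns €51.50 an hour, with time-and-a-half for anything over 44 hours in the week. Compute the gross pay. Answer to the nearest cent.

Mon: 05:10–14:11 = 9 h 1 min; less 45 min break → 8 h 16 min
Tue: 05:34–17:02 = 11 h 28 min; less 45 min break → 10 h 43 min
Wed: 10:54–21:08 = 10 h 14 min; less 45 min break → 9 h 29 min
Thu: 06:03–16:06 = 10 h 3 min; less 45 min break → 9 h 18 min
Fri: 06:43–15:09 = 8 h 26 min; less 45 min break → 7 h 41 min
Sat: 07:48–19:02 = 11 h 14 min; less 45 min break → 10 h 29 min
Total worked: 55 h 56 min = 3356 min.
Regular 44 h 0 min = 2640 min at €51.50/h; overtime 11 h 56 min = 716 min at €77.25/h.
Pay = (2640 × €51.50 + 716 × €77.25) ÷ 60 = €3187.85.

€3187.85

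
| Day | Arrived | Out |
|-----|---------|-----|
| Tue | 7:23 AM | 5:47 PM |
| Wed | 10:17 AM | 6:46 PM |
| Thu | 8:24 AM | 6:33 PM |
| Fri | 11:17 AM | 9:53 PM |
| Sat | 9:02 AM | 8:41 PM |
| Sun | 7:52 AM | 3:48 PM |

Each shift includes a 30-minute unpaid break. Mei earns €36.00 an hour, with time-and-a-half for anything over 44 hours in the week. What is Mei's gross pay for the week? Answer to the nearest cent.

€2243.70

Tue: 7:23 AM–5:47 PM = 10 h 24 min; less 30 min break → 9 h 54 min
Wed: 10:17 AM–6:46 PM = 8 h 29 min; less 30 min break → 7 h 59 min
Thu: 8:24 AM–6:33 PM = 10 h 9 min; less 30 min break → 9 h 39 min
Fri: 11:17 AM–9:53 PM = 10 h 36 min; less 30 min break → 10 h 6 min
Sat: 9:02 AM–8:41 PM = 11 h 39 min; less 30 min break → 11 h 9 min
Sun: 7:52 AM–3:48 PM = 7 h 56 min; less 30 min break → 7 h 26 min
Total worked: 56 h 13 min = 3373 min.
Regular 44 h 0 min = 2640 min at €36.00/h; overtime 12 h 13 min = 733 min at €54.00/h.
Pay = (2640 × €36.00 + 733 × €54.00) ÷ 60 = €2243.70.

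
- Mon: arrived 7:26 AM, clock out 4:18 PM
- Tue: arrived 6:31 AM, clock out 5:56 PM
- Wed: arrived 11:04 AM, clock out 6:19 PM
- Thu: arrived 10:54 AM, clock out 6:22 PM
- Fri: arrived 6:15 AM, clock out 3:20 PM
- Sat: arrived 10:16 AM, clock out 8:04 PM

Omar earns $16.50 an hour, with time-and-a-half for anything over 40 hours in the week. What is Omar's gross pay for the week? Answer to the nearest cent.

$1003.61

Mon: 7:26 AM–4:18 PM = 8 h 52 min
Tue: 6:31 AM–5:56 PM = 11 h 25 min
Wed: 11:04 AM–6:19 PM = 7 h 15 min
Thu: 10:54 AM–6:22 PM = 7 h 28 min
Fri: 6:15 AM–3:20 PM = 9 h 5 min
Sat: 10:16 AM–8:04 PM = 9 h 48 min
Total worked: 53 h 53 min = 3233 min.
Regular 40 h 0 min = 2400 min at $16.50/h; overtime 13 h 53 min = 833 min at $24.75/h.
Pay = (2400 × $16.50 + 833 × $24.75) ÷ 60 = $1003.61.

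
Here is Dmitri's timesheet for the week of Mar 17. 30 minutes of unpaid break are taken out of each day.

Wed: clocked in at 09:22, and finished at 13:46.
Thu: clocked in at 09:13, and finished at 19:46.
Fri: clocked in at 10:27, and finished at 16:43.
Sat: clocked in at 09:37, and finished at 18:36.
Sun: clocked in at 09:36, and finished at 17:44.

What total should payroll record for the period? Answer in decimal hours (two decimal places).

Wed: 09:22–13:46 = 4 h 24 min; less 30 min break → 3 h 54 min
Thu: 09:13–19:46 = 10 h 33 min; less 30 min break → 10 h 3 min
Fri: 10:27–16:43 = 6 h 16 min; less 30 min break → 5 h 46 min
Sat: 09:37–18:36 = 8 h 59 min; less 30 min break → 8 h 29 min
Sun: 09:36–17:44 = 8 h 8 min; less 30 min break → 7 h 38 min
Total: 3 h 54 min + 10 h 3 min + 5 h 46 min + 8 h 29 min + 7 h 38 min = 35 h 50 min.

35.83 hours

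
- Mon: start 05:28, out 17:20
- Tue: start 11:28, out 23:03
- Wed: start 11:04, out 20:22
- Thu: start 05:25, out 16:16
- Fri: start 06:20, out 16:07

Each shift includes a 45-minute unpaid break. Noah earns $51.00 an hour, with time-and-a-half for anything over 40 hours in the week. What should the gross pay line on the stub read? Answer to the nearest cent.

$2776.95

Mon: 05:28–17:20 = 11 h 52 min; less 45 min break → 11 h 7 min
Tue: 11:28–23:03 = 11 h 35 min; less 45 min break → 10 h 50 min
Wed: 11:04–20:22 = 9 h 18 min; less 45 min break → 8 h 33 min
Thu: 05:25–16:16 = 10 h 51 min; less 45 min break → 10 h 6 min
Fri: 06:20–16:07 = 9 h 47 min; less 45 min break → 9 h 2 min
Total worked: 49 h 38 min = 2978 min.
Regular 40 h 0 min = 2400 min at $51.00/h; overtime 9 h 38 min = 578 min at $76.50/h.
Pay = (2400 × $51.00 + 578 × $76.50) ÷ 60 = $2776.95.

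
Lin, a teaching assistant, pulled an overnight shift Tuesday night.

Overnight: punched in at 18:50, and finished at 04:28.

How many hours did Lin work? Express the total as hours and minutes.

Overnight: 18:50 → midnight = 5 h 10 min; midnight → 04:28 = 4 h 28 min; span 9 h 38 min

9 h 38 min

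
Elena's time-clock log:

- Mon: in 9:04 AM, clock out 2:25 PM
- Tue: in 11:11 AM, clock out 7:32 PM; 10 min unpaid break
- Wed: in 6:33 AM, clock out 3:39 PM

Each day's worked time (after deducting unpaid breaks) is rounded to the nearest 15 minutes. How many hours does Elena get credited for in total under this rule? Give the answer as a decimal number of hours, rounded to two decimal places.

22.50 hours

Mon: 9:04 AM–2:25 PM = 5 h 21 min → rounds to 5 h 15 min
Tue: 11:11 AM–7:32 PM = 8 h 21 min − 10 min = 8 h 11 min → rounds to 8 h 15 min
Wed: 6:33 AM–3:39 PM = 9 h 6 min → rounds to 9 h 0 min
Total credited: 22 h 30 min.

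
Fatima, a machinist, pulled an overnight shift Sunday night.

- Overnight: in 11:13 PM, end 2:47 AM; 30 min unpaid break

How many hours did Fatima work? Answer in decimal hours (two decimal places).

3.07 hours

Overnight: 11:13 PM → midnight = 0 h 47 min; midnight → 2:47 AM = 2 h 47 min; span 3 h 34 min; less 30 min break → 3 h 4 min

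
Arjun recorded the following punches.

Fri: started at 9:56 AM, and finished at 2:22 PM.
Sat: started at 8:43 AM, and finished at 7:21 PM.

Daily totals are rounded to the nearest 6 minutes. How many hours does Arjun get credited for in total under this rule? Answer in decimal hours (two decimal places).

Fri: 9:56 AM–2:22 PM = 4 h 26 min → rounds to 4 h 24 min
Sat: 8:43 AM–7:21 PM = 10 h 38 min → rounds to 10 h 36 min
Total credited: 15 h 0 min.

15.00 hours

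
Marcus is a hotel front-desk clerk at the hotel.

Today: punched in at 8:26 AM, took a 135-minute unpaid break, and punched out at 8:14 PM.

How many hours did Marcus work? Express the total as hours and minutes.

9 h 33 min

Today: 8:26 AM–8:14 PM = 11 h 48 min; less 135 min break → 9 h 33 min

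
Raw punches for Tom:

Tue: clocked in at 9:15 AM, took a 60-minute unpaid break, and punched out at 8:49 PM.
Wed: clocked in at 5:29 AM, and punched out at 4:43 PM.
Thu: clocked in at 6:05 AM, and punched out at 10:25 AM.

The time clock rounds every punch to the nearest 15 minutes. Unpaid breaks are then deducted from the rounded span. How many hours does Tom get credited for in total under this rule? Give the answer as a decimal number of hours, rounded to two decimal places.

26.25 hours

Tue: in 9:15 AM→9:15 AM, out 8:49 PM→8:45 PM; 11 h 30 min − 60 min = 10 h 30 min
Wed: in 5:29 AM→5:30 AM, out 4:43 PM→4:45 PM; 11 h 15 min
Thu: in 6:05 AM→6:00 AM, out 10:25 AM→10:30 AM; 4 h 30 min
Total credited: 26 h 15 min.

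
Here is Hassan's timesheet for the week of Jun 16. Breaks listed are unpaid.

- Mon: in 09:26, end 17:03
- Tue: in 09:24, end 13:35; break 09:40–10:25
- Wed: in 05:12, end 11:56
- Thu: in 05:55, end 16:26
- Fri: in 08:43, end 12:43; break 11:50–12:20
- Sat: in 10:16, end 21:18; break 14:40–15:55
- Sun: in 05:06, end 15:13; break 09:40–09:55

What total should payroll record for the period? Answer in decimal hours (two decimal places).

Mon: 09:26–17:03 = 7 h 37 min
Tue: 09:24–13:35 = 4 h 11 min; less 45 min break → 3 h 26 min
Wed: 05:12–11:56 = 6 h 44 min
Thu: 05:55–16:26 = 10 h 31 min
Fri: 08:43–12:43 = 4 h 0 min; less 30 min break → 3 h 30 min
Sat: 10:16–21:18 = 11 h 2 min; less 75 min break → 9 h 47 min
Sun: 05:06–15:13 = 10 h 7 min; less 15 min break → 9 h 52 min
Total: 7 h 37 min + 3 h 26 min + 6 h 44 min + 10 h 31 min + 3 h 30 min + 9 h 47 min + 9 h 52 min = 51 h 27 min.

51.45 hours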